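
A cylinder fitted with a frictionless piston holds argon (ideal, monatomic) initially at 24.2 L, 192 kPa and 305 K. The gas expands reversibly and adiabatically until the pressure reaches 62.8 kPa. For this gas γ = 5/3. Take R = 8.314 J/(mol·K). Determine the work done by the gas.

2510 J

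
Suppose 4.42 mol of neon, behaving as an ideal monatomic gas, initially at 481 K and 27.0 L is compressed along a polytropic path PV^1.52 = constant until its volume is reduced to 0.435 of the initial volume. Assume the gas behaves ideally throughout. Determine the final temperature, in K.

742 K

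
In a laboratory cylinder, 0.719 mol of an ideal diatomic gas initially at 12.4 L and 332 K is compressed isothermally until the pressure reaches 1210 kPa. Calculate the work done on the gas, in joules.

4010 J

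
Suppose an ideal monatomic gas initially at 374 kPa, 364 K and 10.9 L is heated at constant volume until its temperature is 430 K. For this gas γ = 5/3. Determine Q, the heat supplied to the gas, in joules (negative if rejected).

n = P₁V₁/(RT₁) = 374×10.9/(8.314×364) = 1.35 mol.
Isochoric: V stays 10.9 L; P/T = const ⇒ T₂ = 430 K, P₂ = 442 kPa.
W = 0 (no volume change).
ΔU = nCvΔT = 1.35×12.5×(430−364) = 1110 J.
Q = ΔU = 1110 J.

1110 J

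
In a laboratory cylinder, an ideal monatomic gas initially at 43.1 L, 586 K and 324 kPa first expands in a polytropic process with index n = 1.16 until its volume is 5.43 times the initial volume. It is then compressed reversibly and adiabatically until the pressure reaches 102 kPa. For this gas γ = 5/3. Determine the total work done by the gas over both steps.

14600 J

n = P₁V₁/(RT₁) = 324×43.1/(8.314×586) = 2.87 mol.
Step 1 — Polytropic n=1.16: T₂ = T₁(V₁/V₂)^(n−1) = 586×(0.184)^0.16 = 447 K; P₂ = P₁(V₁/V₂)^n = 45.5 kPa.
W = (P₁V₁−P₂V₂)/(n−1) = (324×43.1−45.5×234)/0.16 = 20700 J.
ΔU = nCvΔT = 2.87×12.5×(447−586) = -4970 J.
Q = ΔU + W = 15700 J.
State after step 1: P = 45.5 kPa, V = 234 L, T = 447 K.
Step 2 — Adiabatic: T₂/T₁ = (P₂/P₁)^((γ−1)/γ) ⇒ T₂ = 447×(2.24)^0.400 = 617 K; V₂ = 144 L.
ΔU = nCvΔT = 2.87×12.5×(617−447) = 6090 J.
Q = 0 for an adiabatic process, so W = −ΔU = -6090 J.
Net over both steps: W = 14600 J, Q = 15700 J, ΔU = 1120 J.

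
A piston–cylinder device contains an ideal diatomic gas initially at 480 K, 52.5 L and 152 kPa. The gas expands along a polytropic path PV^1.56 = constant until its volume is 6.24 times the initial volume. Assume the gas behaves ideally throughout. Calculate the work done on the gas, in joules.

n = P₁V₁/(RT₁) = 152×52.5/(8.314×480) = 2.00 mol.
Polytropic n=1.56: T₂ = T₁(V₁/V₂)^(n−1) = 480×(0.160)^0.56 = 172 K; P₂ = P₁(V₁/V₂)^n = 8.74 kPa.
W = (P₁V₁−P₂V₂)/(n−1) = (152×52.5−8.74×328)/0.56 = 9140 J.
Work done on the gas = −W_by = -9140 J.

-9140 J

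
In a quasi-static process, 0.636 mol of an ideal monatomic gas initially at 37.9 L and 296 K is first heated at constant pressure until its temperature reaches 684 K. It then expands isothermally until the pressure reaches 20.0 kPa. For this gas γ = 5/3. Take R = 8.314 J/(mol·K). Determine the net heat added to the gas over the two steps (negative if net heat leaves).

P₁ = nRT₁/V₁ = 0.636×8.314×296/37.9 = 41.3 kPa.
Step 1 — Isobaric: P stays 41.3 kPa; V/T = const ⇒ T₂ = 684 K, V₂ = 87.6 L.
W = PΔV = 41.3×(87.6−37.9) kPa·L = 2050 J.
ΔU = nCvΔT = 0.636×12.5×(684−296) = 3080 J.
Q = ΔU + W = nCpΔT = 5130 J.
State after step 1: P = 41.3 kPa, V = 87.6 L, T = 684 K.
Step 2 — Isothermal: T stays 684 K; PV = const ⇒ V₂ = 181 L, P₂ = 20.0 kPa.
ΔU = 0 (ideal gas, T constant).
W = nRT ln(V₂/V₁) = 0.636×8.314×684×ln(2.06) = 2620 J.
Q = ΔU + W = 2620 J.
Net over both steps: W = 4670 J, Q = 7750 J, ΔU = 3080 J.

7750 J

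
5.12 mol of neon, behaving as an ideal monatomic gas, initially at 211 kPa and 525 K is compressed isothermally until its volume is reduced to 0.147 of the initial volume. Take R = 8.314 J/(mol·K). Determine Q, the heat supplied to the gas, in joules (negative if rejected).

V₁ = nRT₁/P₁ = 5.12×8.314×525/211 = 106 L.
Isothermal: T stays 525 K; PV = const ⇒ V₂ = 15.6 L, P₂ = 1440 kPa.
ΔU = 0 (ideal gas, T constant).
W = nRT ln(V₂/V₁) = 5.12×8.314×525×ln(0.147) = -42800 J.
Q = ΔU + W = -42800 J.

-42800 J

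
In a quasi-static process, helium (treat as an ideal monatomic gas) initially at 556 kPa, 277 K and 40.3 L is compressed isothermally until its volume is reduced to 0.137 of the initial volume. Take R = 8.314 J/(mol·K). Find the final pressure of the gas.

4060 kPa

Isothermal: T stays 277 K; PV = const ⇒ V₂ = 5.52 L, P₂ = 4060 kPa.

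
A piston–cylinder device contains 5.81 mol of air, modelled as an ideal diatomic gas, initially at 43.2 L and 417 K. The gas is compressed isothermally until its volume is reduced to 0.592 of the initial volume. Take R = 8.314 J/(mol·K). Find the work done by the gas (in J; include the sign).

-10600 J

P₁ = nRT₁/V₁ = 5.81×8.314×417/43.2 = 466 kPa.
Isothermal: T stays 417 K; PV = const ⇒ V₂ = 25.6 L, P₂ = 788 kPa.
W = nRT ln(V₂/V₁) = 5.81×8.314×417×ln(0.592) = -10600 J.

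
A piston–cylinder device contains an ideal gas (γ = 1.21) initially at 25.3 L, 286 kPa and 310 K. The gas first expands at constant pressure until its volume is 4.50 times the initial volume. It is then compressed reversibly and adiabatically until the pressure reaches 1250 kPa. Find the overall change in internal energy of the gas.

n = P₁V₁/(RT₁) = 286×25.3/(8.314×310) = 2.81 mol.
Step 1 — Isobaric: P stays 286 kPa; V/T = const ⇒ T₂ = 1400 K, V₂ = 114 L.
W = PΔV = 286×(114−25.3) kPa·L = 25300 J.
ΔU = nCvΔT = 2.81×39.6×(1400−310) = 121000 J.
Q = ΔU + W = nCpΔT = 146000 J.
State after step 1: P = 286 kPa, V = 114 L, T = 1400 K.
Step 2 — Adiabatic: T₂/T₁ = (P₂/P₁)^((γ−1)/γ) ⇒ T₂ = 1400×(4.37)^0.174 = 1800 K; V₂ = 33.6 L.
ΔU = nCvΔT = 2.81×39.6×(1800−1400) = 45200 J.
Q = 0 for an adiabatic process, so W = −ΔU = -45200 J.
Net over both steps: W = -19900 J, Q = 146000 J, ΔU = 166000 J.

166000 J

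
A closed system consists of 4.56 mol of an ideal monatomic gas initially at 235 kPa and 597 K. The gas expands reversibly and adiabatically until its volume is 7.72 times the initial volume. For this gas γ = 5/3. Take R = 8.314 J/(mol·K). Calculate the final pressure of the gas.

V₁ = nRT₁/P₁ = 4.56×8.314×597/235 = 96.3 L.
Adiabatic: TV^(γ−1) = const ⇒ T₂ = 597×(0.130)^0.667 = 153 K; PV^γ = const ⇒ P₂ = 7.79 kPa.

7.79 kPa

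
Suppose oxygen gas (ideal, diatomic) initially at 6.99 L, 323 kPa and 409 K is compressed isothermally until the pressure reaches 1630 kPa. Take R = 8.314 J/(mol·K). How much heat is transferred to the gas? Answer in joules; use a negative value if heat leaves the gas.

n = P₁V₁/(RT₁) = 323×6.99/(8.314×409) = 0.664 mol.
Isothermal: T stays 409 K; PV = const ⇒ V₂ = 1.39 L, P₂ = 1630 kPa.
ΔU = 0 (ideal gas, T constant).
W = nRT ln(V₂/V₁) = 0.664×8.314×409×ln(0.198) = -3650 J.
Q = ΔU + W = -3650 J.

-3650 J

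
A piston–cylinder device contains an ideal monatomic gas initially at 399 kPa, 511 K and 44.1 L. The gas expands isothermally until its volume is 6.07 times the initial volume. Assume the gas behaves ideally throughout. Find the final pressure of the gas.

Isothermal: T stays 511 K; PV = const ⇒ V₂ = 268 L, P₂ = 65.7 kPa.

65.7 kPa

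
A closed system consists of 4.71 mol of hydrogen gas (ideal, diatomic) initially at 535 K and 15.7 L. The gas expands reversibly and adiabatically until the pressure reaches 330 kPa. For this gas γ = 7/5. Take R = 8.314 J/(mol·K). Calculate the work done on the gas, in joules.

-17200 J

P₁ = nRT₁/V₁ = 4.71×8.314×535/15.7 = 1330 kPa.
Adiabatic: T₂/T₁ = (P₂/P₁)^((γ−1)/γ) ⇒ T₂ = 535×(0.247)^0.286 = 359 K; V₂ = 42.6 L.
ΔU = nCvΔT = 4.71×20.8×(359−535) = -17200 J.
Q = 0 for an adiabatic process, so W = −ΔU = 17200 J.
Work done on the gas = −W_by = -17200 J.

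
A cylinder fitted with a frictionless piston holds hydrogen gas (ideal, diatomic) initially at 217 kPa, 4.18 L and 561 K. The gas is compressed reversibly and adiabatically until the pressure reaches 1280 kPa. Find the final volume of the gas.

1.18 L

Adiabatic: T₂/T₁ = (P₂/P₁)^((γ−1)/γ) ⇒ T₂ = 561×(5.90)^0.286 = 931 K; V₂ = 1.18 L.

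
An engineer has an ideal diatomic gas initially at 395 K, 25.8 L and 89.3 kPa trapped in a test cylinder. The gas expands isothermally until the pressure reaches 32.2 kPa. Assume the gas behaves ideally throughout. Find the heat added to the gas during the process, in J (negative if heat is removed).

n = P₁V₁/(RT₁) = 89.3×25.8/(8.314×395) = 0.702 mol.
Isothermal: T stays 395 K; PV = const ⇒ V₂ = 71.6 L, P₂ = 32.2 kPa.
ΔU = 0 (ideal gas, T constant).
W = nRT ln(V₂/V₁) = 0.702×8.314×395×ln(2.77) = 2350 J.
Q = ΔU + W = 2350 J.

2350 J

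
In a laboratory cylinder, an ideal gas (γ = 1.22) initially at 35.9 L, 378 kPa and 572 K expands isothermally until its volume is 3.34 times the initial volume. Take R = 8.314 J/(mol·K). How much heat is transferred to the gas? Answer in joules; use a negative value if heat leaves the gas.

16400 J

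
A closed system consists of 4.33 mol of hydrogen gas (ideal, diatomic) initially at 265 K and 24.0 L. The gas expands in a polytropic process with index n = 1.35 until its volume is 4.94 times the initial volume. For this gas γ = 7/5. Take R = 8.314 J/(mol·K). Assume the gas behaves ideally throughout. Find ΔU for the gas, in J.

P₁ = nRT₁/V₁ = 4.33×8.314×265/24.0 = 397 kPa.
Polytropic n=1.35: T₂ = T₁(V₁/V₂)^(n−1) = 265×(0.202)^0.35 = 152 K; P₂ = P₁(V₁/V₂)^n = 46.0 kPa.
For an ideal gas ΔU = nCvΔT with Cv = (5/2)R = 20.8 J/(mol·K).
ΔU = 4.33×20.8×(152−265) = -10200 J.

-10200 J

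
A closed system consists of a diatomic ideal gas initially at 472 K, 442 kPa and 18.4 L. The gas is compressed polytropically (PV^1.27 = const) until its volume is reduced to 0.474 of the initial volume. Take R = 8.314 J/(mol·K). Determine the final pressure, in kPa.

1140 kPa

Polytropic n=1.27: T₂ = T₁(V₁/V₂)^(n−1) = 472×(2.11)^0.27 = 577 K; P₂ = P₁(V₁/V₂)^n = 1140 kPa.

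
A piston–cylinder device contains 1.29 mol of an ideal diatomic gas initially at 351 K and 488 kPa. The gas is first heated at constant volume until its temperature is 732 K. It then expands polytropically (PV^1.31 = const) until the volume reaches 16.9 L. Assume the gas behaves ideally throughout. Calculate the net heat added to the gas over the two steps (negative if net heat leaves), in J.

V₁ = nRT₁/P₁ = 1.29×8.314×351/488 = 7.71 L.
Step 1 — Isochoric: V stays 7.71 L; P/T = const ⇒ T₂ = 732 K, P₂ = 1020 kPa.
W = 0 (no volume change).
ΔU = nCvΔT = 1.29×20.8×(732−351) = 10200 J.
Q = ΔU = 10200 J.
State after step 1: P = 1020 kPa, V = 7.71 L, T = 732 K.
Step 2 — Polytropic n=1.31: T₂ = T₁(V₁/V₂)^(n−1) = 732×(0.456)^0.31 = 574 K; P₂ = P₁(V₁/V₂)^n = 364 kPa.
W = (P₁V₁−P₂V₂)/(n−1) = (1020×7.71−364×16.9)/0.31 = 5470 J.
ΔU = nCvΔT = 1.29×20.8×(574−732) = -4240 J.
Q = ΔU + W = 1230 J.
Net over both steps: W = 5470 J, Q = 11400 J, ΔU = 5980 J.

11400 J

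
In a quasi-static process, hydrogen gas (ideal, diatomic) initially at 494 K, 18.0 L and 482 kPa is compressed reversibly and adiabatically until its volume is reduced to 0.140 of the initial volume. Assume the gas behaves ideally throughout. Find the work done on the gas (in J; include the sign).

25900 J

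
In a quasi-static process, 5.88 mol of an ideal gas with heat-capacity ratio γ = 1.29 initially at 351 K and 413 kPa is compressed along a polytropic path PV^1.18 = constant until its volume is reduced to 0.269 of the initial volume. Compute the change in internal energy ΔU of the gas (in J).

15800 J

V₁ = nRT₁/P₁ = 5.88×8.314×351/413 = 41.5 L.
Polytropic n=1.18: T₂ = T₁(V₁/V₂)^(n−1) = 351×(3.72)^0.18 = 445 K; P₂ = P₁(V₁/V₂)^n = 1940 kPa.
For an ideal gas ΔU = nCvΔT with Cv = R/(γ−1) = 28.7 J/(mol·K).
ΔU = 5.88×28.7×(445−351) = 15800 J.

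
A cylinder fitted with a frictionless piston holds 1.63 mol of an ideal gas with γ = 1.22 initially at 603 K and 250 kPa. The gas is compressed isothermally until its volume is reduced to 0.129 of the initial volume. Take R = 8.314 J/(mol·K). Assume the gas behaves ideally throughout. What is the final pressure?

1940 kPa

V₁ = nRT₁/P₁ = 1.63×8.314×603/250 = 32.7 L.
Isothermal: T stays 603 K; PV = const ⇒ V₂ = 4.22 L, P₂ = 1940 kPa.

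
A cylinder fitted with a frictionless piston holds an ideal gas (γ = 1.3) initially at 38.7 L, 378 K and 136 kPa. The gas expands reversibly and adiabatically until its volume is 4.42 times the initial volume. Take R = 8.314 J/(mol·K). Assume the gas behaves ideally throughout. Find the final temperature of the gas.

Adiabatic: TV^(γ−1) = const ⇒ T₂ = 378×(0.226)^0.300 = 242 K; PV^γ = const ⇒ P₂ = 19.7 kPa.

242 K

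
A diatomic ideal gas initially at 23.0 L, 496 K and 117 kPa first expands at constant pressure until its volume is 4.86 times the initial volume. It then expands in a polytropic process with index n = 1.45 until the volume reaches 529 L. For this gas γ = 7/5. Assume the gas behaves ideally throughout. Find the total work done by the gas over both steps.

25000 J

n = P₁V₁/(RT₁) = 117×23.0/(8.314×496) = 0.653 mol.
Step 1 — Isobaric: P stays 117 kPa; V/T = const ⇒ T₂ = 2410 K, V₂ = 112 L.
W = PΔV = 117×(112−23.0) kPa·L = 10400 J.
ΔU = nCvΔT = 0.653×20.8×(2410−496) = 26000 J.
Q = ΔU + W = nCpΔT = 36400 J.
State after step 1: P = 117 kPa, V = 112 L, T = 2410 K.
Step 2 — Polytropic n=1.45: T₂ = T₁(V₁/V₂)^(n−1) = 2410×(0.211)^0.45 = 1200 K; P₂ = P₁(V₁/V₂)^n = 12.3 kPa.
W = (P₁V₁−P₂V₂)/(n−1) = (117×112−12.3×529)/0.45 = 14600 J.
ΔU = nCvΔT = 0.653×20.8×(1200−2410) = -16500 J.
Q = ΔU + W = -1830 J.
Net over both steps: W = 25000 J, Q = 34500 J, ΔU = 9520 J.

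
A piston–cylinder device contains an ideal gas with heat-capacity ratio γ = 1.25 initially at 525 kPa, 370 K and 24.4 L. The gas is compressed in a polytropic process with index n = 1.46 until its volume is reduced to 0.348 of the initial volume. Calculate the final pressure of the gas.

2450 kPa

Polytropic n=1.46: T₂ = T₁(V₁/V₂)^(n−1) = 370×(2.87)^0.46 = 601 K; P₂ = P₁(V₁/V₂)^n = 2450 kPa.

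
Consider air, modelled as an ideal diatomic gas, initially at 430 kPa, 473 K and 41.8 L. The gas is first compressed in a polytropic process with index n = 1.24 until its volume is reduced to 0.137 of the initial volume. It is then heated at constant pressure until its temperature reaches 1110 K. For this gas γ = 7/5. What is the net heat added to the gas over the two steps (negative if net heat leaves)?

n = P₁V₁/(RT₁) = 430×41.8/(8.314×473) = 4.57 mol.
Step 1 — Polytropic n=1.24: T₂ = T₁(V₁/V₂)^(n−1) = 473×(7.30)^0.24 = 762 K; P₂ = P₁(V₁/V₂)^n = 5060 kPa.
W = (P₁V₁−P₂V₂)/(n−1) = (430×41.8−5060×5.73)/0.24 = -45800 J.
ΔU = nCvΔT = 4.57×20.8×(762−473) = 27500 J.
Q = ΔU + W = -18300 J.
State after step 1: P = 5060 kPa, V = 5.73 L, T = 762 K.
Step 2 — Isobaric: P stays 5060 kPa; V/T = const ⇒ T₂ = 1110 K, V₂ = 8.34 L.
W = PΔV = 5060×(8.34−5.73) kPa·L = 13200 J.
ΔU = nCvΔT = 4.57×20.8×(1110−762) = 33000 J.
Q = ΔU + W = nCpΔT = 46300 J.
Net over both steps: W = -32600 J, Q = 27900 J, ΔU = 60500 J.

27900 J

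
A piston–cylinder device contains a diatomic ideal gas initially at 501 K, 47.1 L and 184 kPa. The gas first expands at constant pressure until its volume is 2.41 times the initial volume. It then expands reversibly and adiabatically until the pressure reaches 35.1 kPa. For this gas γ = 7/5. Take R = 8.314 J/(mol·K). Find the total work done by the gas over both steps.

n = P₁V₁/(RT₁) = 184×47.1/(8.314×501) = 2.08 mol.
Step 1 — Isobaric: P stays 184 kPa; V/T = const ⇒ T₂ = 1210 K, V₂ = 114 L.
W = PΔV = 184×(114−47.1) kPa·L = 12200 J.
ΔU = nCvΔT = 2.08×20.8×(1210−501) = 30500 J.
Q = ΔU + W = nCpΔT = 42800 J.
State after step 1: P = 184 kPa, V = 114 L, T = 1210 K.
Step 2 — Adiabatic: T₂/T₁ = (P₂/P₁)^((γ−1)/γ) ⇒ T₂ = 1210×(0.191)^0.286 = 752 K; V₂ = 371 L.
ΔU = nCvΔT = 2.08×20.8×(752−1210) = -19700 J.
Q = 0 for an adiabatic process, so W = −ΔU = 19700 J.
Net over both steps: W = 31900 J, Q = 42800 J, ΔU = 10900 J.

31900 J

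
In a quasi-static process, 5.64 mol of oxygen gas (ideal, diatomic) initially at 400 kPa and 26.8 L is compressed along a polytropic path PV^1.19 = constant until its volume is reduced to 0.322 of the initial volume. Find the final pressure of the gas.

T₁ = P₁V₁/(nR) = 400×26.8/(5.64×8.314) = 229 K.
Polytropic n=1.19: T₂ = T₁(V₁/V₂)^(n−1) = 229×(3.11)^0.19 = 284 K; P₂ = P₁(V₁/V₂)^n = 1540 kPa.

1540 kPa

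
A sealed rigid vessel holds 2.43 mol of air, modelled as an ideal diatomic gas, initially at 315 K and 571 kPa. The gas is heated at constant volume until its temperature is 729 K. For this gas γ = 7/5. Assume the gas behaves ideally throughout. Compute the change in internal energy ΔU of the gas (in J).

20900 J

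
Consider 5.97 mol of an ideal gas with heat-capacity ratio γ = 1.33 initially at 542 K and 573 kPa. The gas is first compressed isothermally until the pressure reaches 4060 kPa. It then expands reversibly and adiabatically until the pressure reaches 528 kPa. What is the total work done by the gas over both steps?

V₁ = nRT₁/P₁ = 5.97×8.314×542/573 = 46.9 L.
Step 1 — Isothermal: T stays 542 K; PV = const ⇒ V₂ = 6.63 L, P₂ = 4060 kPa.
ΔU = 0 (ideal gas, T constant).
W = nRT ln(V₂/V₁) = 5.97×8.314×542×ln(0.141) = -52700 J.
Q = ΔU + W = -52700 J.
State after step 1: P = 4060 kPa, V = 6.63 L, T = 542 K.
Step 2 — Adiabatic: T₂/T₁ = (P₂/P₁)^((γ−1)/γ) ⇒ T₂ = 542×(0.130)^0.248 = 327 K; V₂ = 30.7 L.
ΔU = nCvΔT = 5.97×25.2×(327−542) = -32400 J.
Q = 0 for an adiabatic process, so W = −ΔU = 32400 J.
Net over both steps: W = -20300 J, Q = -52700 J, ΔU = -32400 J.

-20300 J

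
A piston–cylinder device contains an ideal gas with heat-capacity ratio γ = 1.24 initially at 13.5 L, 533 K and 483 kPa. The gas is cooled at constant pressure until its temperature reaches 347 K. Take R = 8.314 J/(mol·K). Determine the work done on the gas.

2280 J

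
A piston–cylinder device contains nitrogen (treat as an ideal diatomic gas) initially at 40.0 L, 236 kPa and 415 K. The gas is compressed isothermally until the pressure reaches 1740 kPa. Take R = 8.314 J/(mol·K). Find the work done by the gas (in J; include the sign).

n = P₁V₁/(RT₁) = 236×40.0/(8.314×415) = 2.74 mol.
Isothermal: T stays 415 K; PV = const ⇒ V₂ = 5.43 L, P₂ = 1740 kPa.
W = nRT ln(V₂/V₁) = 2.74×8.314×415×ln(0.136) = -18900 J.

-18900 J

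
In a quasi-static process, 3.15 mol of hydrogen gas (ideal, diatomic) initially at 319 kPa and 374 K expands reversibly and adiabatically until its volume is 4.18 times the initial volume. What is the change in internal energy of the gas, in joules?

V₁ = nRT₁/P₁ = 3.15×8.314×374/319 = 30.7 L.
Adiabatic: TV^(γ−1) = const ⇒ T₂ = 374×(0.239)^0.400 = 211 K; PV^γ = const ⇒ P₂ = 43.1 kPa.
For an ideal gas ΔU = nCvΔT with Cv = (5/2)R = 20.8 J/(mol·K).
ΔU = 3.15×20.8×(211−374) = -10700 J.

-10700 J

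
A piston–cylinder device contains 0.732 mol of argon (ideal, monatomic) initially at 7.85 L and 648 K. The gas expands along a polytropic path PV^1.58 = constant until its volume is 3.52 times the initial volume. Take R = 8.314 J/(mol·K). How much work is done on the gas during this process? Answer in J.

-3520 J

P₁ = nRT₁/V₁ = 0.732×8.314×648/7.85 = 502 kPa.
Polytropic n=1.58: T₂ = T₁(V₁/V₂)^(n−1) = 648×(0.284)^0.58 = 312 K; P₂ = P₁(V₁/V₂)^n = 68.8 kPa.
W = (P₁V₁−P₂V₂)/(n−1) = (502×7.85−68.8×27.6)/0.58 = 3520 J.
Work done on the gas = −W_by = -3520 J.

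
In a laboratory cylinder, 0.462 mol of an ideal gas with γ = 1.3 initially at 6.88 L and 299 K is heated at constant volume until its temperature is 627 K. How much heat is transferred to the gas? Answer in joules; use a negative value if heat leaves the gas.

P₁ = nRT₁/V₁ = 0.462×8.314×299/6.88 = 167 kPa.
Isochoric: V stays 6.88 L; P/T = const ⇒ T₂ = 627 K, P₂ = 350 kPa.
W = 0 (no volume change).
ΔU = nCvΔT = 0.462×27.7×(627−299) = 4200 J.
Q = ΔU = 4200 J.

4200 J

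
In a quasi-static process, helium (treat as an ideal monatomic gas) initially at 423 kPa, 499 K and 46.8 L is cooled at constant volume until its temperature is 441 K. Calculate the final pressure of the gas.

Isochoric: V stays 46.8 L; P/T = const ⇒ T₂ = 441 K, P₂ = 374 kPa.

374 kPa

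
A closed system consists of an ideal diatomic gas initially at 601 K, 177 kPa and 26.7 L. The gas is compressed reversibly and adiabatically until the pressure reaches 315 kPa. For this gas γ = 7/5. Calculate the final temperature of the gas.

709 K

Adiabatic: T₂/T₁ = (P₂/P₁)^((γ−1)/γ) ⇒ T₂ = 601×(1.78)^0.286 = 709 K; V₂ = 17.7 L.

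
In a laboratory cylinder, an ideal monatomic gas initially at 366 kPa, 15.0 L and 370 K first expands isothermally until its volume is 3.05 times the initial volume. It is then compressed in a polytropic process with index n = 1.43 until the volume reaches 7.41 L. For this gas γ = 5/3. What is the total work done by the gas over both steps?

n = P₁V₁/(RT₁) = 366×15.0/(8.314×370) = 1.78 mol.
Step 1 — Isothermal: T stays 370 K; PV = const ⇒ V₂ = 45.8 L, P₂ = 120 kPa.
ΔU = 0 (ideal gas, T constant).
W = nRT ln(V₂/V₁) = 1.78×8.314×370×ln(3.05) = 6120 J.
Q = ΔU + W = 6120 J.
State after step 1: P = 120 kPa, V = 45.8 L, T = 370 K.
Step 2 — Polytropic n=1.43: T₂ = T₁(V₁/V₂)^(n−1) = 370×(6.17)^0.43 = 809 K; P₂ = P₁(V₁/V₂)^n = 1620 kPa.
W = (P₁V₁−P₂V₂)/(n−1) = (120×45.8−1620×7.41)/0.43 = -15200 J.
ΔU = nCvΔT = 1.78×12.5×(809−370) = 9780 J.
Q = ΔU + W = -5380 J.
Net over both steps: W = -9040 J, Q = 740 J, ΔU = 9780 J.

-9040 J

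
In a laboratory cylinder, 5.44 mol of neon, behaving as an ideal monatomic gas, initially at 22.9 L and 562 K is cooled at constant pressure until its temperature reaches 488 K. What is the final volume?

19.9 L

P₁ = nRT₁/V₁ = 5.44×8.314×562/22.9 = 1110 kPa.
Isobaric: P stays 1110 kPa; V/T = const ⇒ T₂ = 488 K, V₂ = 19.9 L.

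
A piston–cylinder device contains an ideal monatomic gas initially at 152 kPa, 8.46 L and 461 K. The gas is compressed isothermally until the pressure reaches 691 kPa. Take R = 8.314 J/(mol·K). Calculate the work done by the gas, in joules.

n = P₁V₁/(RT₁) = 152×8.46/(8.314×461) = 0.336 mol.
Isothermal: T stays 461 K; PV = const ⇒ V₂ = 1.86 L, P₂ = 691 kPa.
W = nRT ln(V₂/V₁) = 0.336×8.314×461×ln(0.220) = -1950 J.

-1950 J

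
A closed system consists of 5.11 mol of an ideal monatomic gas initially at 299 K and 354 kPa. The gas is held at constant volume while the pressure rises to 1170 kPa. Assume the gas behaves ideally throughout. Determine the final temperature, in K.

V₁ = nRT₁/P₁ = 5.11×8.314×299/354 = 35.9 L.
Isochoric: V stays 35.9 L; P/T = const ⇒ T₂ = 988 K, P₂ = 1170 kPa.

988 K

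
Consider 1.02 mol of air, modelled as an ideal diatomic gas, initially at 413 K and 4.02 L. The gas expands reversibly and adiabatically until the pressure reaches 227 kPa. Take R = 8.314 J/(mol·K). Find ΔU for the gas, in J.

P₁ = nRT₁/V₁ = 1.02×8.314×413/4.02 = 871 kPa.
Adiabatic: T₂/T₁ = (P₂/P₁)^((γ−1)/γ) ⇒ T₂ = 413×(0.261)^0.286 = 281 K; V₂ = 10.5 L.
For an ideal gas ΔU = nCvΔT with Cv = (5/2)R = 20.8 J/(mol·K).
ΔU = 1.02×20.8×(281−413) = -2790 J.

-2790 J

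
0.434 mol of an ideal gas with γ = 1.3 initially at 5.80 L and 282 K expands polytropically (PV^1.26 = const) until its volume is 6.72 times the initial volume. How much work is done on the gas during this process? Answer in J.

-1530 J

P₁ = nRT₁/V₁ = 0.434×8.314×282/5.80 = 175 kPa.
Polytropic n=1.26: T₂ = T₁(V₁/V₂)^(n−1) = 282×(0.149)^0.26 = 172 K; P₂ = P₁(V₁/V₂)^n = 15.9 kPa.
W = (P₁V₁−P₂V₂)/(n−1) = (175×5.80−15.9×39.0)/0.26 = 1530 J.
Work done on the gas = −W_by = -1530 J.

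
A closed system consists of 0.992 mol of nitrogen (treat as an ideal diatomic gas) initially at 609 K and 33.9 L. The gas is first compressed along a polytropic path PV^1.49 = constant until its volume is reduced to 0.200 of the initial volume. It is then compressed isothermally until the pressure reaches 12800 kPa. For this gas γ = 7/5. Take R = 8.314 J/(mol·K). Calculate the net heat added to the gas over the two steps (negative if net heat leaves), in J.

-20000 J

P₁ = nRT₁/V₁ = 0.992×8.314×609/33.9 = 148 kPa.
Step 1 — Polytropic n=1.49: T₂ = T₁(V₁/V₂)^(n−1) = 609×(5.00)^0.49 = 1340 K; P₂ = P₁(V₁/V₂)^n = 1630 kPa.
W = (P₁V₁−P₂V₂)/(n−1) = (148×33.9−1630×6.78)/0.49 = -12300 J.
ΔU = nCvΔT = 0.992×20.8×(1340−609) = 15100 J.
Q = ΔU + W = 2770 J.
State after step 1: P = 1630 kPa, V = 6.78 L, T = 1340 K.
Step 2 — Isothermal: T stays 1340 K; PV = const ⇒ V₂ = 0.863 L, P₂ = 12800 kPa.
ΔU = 0 (ideal gas, T constant).
W = nRT ln(V₂/V₁) = 0.992×8.314×1340×ln(0.127) = -22800 J.
Q = ΔU + W = -22800 J.
Net over both steps: W = -35100 J, Q = -20000 J, ΔU = 15100 J.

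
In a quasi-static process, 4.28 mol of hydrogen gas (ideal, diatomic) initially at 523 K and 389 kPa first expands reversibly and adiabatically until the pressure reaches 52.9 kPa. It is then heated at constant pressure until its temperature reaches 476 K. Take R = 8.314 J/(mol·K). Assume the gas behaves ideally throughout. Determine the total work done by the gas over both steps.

V₁ = nRT₁/P₁ = 4.28×8.314×523/389 = 47.8 L.
Step 1 — Adiabatic: T₂/T₁ = (P₂/P₁)^((γ−1)/γ) ⇒ T₂ = 523×(0.136)^0.286 = 296 K; V₂ = 199 L.
ΔU = nCvΔT = 4.28×20.8×(296−523) = -20200 J.
Q = 0 for an adiabatic process, so W = −ΔU = 20200 J.
State after step 1: P = 52.9 kPa, V = 199 L, T = 296 K.
Step 2 — Isobaric: P stays 52.9 kPa; V/T = const ⇒ T₂ = 476 K, V₂ = 320 L.
W = PΔV = 52.9×(320−199) kPa·L = 6410 J.
ΔU = nCvΔT = 4.28×20.8×(476−296) = 16000 J.
Q = ΔU + W = nCpΔT = 22400 J.
Net over both steps: W = 26600 J, Q = 22400 J, ΔU = -4180 J.

26600 J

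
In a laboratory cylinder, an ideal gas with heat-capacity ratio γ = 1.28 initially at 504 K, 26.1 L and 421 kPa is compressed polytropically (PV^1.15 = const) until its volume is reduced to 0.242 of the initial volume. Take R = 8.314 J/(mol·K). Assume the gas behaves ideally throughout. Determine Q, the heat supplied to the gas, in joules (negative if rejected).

-8070 J

n = P₁V₁/(RT₁) = 421×26.1/(8.314×504) = 2.62 mol.
Polytropic n=1.15: T₂ = T₁(V₁/V₂)^(n−1) = 504×(4.13)^0.15 = 624 K; P₂ = P₁(V₁/V₂)^n = 2150 kPa.
W = (P₁V₁−P₂V₂)/(n−1) = (421×26.1−2150×6.32)/0.15 = -17400 J.
ΔU = nCvΔT = 2.62×29.7×(624−504) = 9310 J.
Q = ΔU + W = -8070 J.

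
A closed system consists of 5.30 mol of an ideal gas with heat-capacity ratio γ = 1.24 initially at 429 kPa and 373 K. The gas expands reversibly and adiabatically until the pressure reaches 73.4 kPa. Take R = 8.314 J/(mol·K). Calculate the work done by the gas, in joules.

19800 J

V₁ = nRT₁/P₁ = 5.30×8.314×373/429 = 38.3 L.
Adiabatic: T₂/T₁ = (P₂/P₁)^((γ−1)/γ) ⇒ T₂ = 373×(0.171)^0.194 = 265 K; V₂ = 159 L.
ΔU = nCvΔT = 5.30×34.6×(265−373) = -19800 J.
Q = 0 for an adiabatic process, so W = −ΔU = 19800 J.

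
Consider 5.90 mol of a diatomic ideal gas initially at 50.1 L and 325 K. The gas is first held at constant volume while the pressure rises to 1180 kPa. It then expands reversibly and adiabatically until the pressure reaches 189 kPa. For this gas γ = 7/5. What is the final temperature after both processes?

714 K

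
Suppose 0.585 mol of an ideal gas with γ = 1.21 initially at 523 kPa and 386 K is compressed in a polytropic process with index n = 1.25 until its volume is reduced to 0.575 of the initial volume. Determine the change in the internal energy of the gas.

V₁ = nRT₁/P₁ = 0.585×8.314×386/523 = 3.59 L.
Polytropic n=1.25: T₂ = T₁(V₁/V₂)^(n−1) = 386×(1.74)^0.25 = 443 K; P₂ = P₁(V₁/V₂)^n = 1040 kPa.
For an ideal gas ΔU = nCvΔT with Cv = R/(γ−1) = 39.6 J/(mol·K).
ΔU = 0.585×39.6×(443−386) = 1330 J.

1330 J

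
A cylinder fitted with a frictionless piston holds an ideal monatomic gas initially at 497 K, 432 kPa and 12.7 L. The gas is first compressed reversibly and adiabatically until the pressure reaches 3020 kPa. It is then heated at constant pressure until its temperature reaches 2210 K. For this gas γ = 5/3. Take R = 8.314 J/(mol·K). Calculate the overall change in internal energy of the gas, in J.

28400 J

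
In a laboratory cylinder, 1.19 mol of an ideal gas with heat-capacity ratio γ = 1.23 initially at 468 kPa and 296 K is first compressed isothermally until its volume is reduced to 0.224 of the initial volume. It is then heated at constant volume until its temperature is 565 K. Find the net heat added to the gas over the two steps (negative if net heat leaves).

V₁ = nRT₁/P₁ = 1.19×8.314×296/468 = 6.26 L.
Step 1 — Isothermal: T stays 296 K; PV = const ⇒ V₂ = 1.40 L, P₂ = 2090 kPa.
ΔU = 0 (ideal gas, T constant).
W = nRT ln(V₂/V₁) = 1.19×8.314×296×ln(0.224) = -4380 J.
Q = ΔU + W = -4380 J.
State after step 1: P = 2090 kPa, V = 1.40 L, T = 296 K.
Step 2 — Isochoric: V stays 1.40 L; P/T = const ⇒ T₂ = 565 K, P₂ = 3990 kPa.
W = 0 (no volume change).
ΔU = nCvΔT = 1.19×36.1×(565−296) = 11600 J.
Q = ΔU = 11600 J.
Net over both steps: W = -4380 J, Q = 7190 J, ΔU = 11600 J.

7190 J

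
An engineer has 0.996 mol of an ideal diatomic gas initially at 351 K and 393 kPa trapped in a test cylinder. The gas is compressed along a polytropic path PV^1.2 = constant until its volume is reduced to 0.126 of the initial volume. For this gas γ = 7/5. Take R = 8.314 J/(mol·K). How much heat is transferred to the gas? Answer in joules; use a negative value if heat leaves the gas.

V₁ = nRT₁/P₁ = 0.996×8.314×351/393 = 7.40 L.
Polytropic n=1.2: T₂ = T₁(V₁/V₂)^(n−1) = 351×(7.94)^0.20 = 531 K; P₂ = P₁(V₁/V₂)^n = 4720 kPa.
W = (P₁V₁−P₂V₂)/(n−1) = (393×7.40−4720×0.932)/0.20 = -7460 J.
ΔU = nCvΔT = 0.996×20.8×(531−351) = 3730 J.
Q = ΔU + W = -3730 J.

-3730 J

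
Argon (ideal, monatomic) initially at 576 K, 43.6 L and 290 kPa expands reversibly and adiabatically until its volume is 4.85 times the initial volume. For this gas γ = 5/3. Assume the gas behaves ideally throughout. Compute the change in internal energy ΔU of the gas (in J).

-12300 J

n = P₁V₁/(RT₁) = 290×43.6/(8.314×576) = 2.64 mol.
Adiabatic: TV^(γ−1) = const ⇒ T₂ = 576×(0.206)^0.667 = 201 K; PV^γ = const ⇒ P₂ = 20.9 kPa.
For an ideal gas ΔU = nCvΔT with Cv = (3/2)R = 12.5 J/(mol·K).
ΔU = 2.64×12.5×(201−576) = -12300 J.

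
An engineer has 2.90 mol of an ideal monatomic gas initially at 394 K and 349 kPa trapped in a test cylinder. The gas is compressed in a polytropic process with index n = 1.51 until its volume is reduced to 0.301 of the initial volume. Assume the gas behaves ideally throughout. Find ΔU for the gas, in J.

12000 J

V₁ = nRT₁/P₁ = 2.90×8.314×394/349 = 27.2 L.
Polytropic n=1.51: T₂ = T₁(V₁/V₂)^(n−1) = 394×(3.32)^0.51 = 727 K; P₂ = P₁(V₁/V₂)^n = 2140 kPa.
For an ideal gas ΔU = nCvΔT with Cv = (3/2)R = 12.5 J/(mol·K).
ΔU = 2.90×12.5×(727−394) = 12000 J.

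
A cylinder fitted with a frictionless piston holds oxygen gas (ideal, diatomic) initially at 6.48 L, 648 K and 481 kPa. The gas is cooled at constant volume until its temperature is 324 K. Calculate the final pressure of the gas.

240 kPa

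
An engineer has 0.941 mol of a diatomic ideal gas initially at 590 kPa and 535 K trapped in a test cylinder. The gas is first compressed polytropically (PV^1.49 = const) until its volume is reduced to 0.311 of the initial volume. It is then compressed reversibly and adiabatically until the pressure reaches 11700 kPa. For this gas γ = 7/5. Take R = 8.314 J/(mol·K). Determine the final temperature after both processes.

1350 K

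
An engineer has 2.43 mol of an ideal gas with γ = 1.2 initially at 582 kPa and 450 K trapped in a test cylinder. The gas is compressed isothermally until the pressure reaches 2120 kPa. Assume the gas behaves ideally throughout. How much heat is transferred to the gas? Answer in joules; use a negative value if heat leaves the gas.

-11800 J

V₁ = nRT₁/P₁ = 2.43×8.314×450/582 = 15.6 L.
Isothermal: T stays 450 K; PV = const ⇒ V₂ = 4.29 L, P₂ = 2120 kPa.
ΔU = 0 (ideal gas, T constant).
W = nRT ln(V₂/V₁) = 2.43×8.314×450×ln(0.275) = -11800 J.
Q = ΔU + W = -11800 J.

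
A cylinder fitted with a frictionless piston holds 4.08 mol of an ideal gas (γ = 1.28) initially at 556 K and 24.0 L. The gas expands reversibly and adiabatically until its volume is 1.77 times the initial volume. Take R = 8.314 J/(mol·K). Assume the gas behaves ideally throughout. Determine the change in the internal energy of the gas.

P₁ = nRT₁/V₁ = 4.08×8.314×556/24.0 = 786 kPa.
Adiabatic: TV^(γ−1) = const ⇒ T₂ = 556×(0.565)^0.280 = 474 K; PV^γ = const ⇒ P₂ = 378 kPa.
For an ideal gas ΔU = nCvΔT with Cv = R/(γ−1) = 29.7 J/(mol·K).
ΔU = 4.08×29.7×(474−556) = -9950 J.

-9950 J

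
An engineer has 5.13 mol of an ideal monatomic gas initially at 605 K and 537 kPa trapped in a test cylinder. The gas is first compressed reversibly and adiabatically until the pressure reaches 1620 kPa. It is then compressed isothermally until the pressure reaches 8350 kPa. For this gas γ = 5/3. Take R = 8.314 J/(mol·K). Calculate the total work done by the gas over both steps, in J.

-87300 J

V₁ = nRT₁/P₁ = 5.13×8.314×605/537 = 48.1 L.
Step 1 — Adiabatic: T₂/T₁ = (P₂/P₁)^((γ−1)/γ) ⇒ T₂ = 605×(3.02)^0.400 = 941 K; V₂ = 24.8 L.
ΔU = nCvΔT = 5.13×12.5×(941−605) = 21500 J.
Q = 0 for an adiabatic process, so W = −ΔU = -21500 J.
State after step 1: P = 1620 kPa, V = 24.8 L, T = 941 K.
Step 2 — Isothermal: T stays 941 K; PV = const ⇒ V₂ = 4.81 L, P₂ = 8350 kPa.
ΔU = 0 (ideal gas, T constant).
W = nRT ln(V₂/V₁) = 5.13×8.314×941×ln(0.194) = -65800 J.
Q = ΔU + W = -65800 J.
Net over both steps: W = -87300 J, Q = -65800 J, ΔU = 21500 J.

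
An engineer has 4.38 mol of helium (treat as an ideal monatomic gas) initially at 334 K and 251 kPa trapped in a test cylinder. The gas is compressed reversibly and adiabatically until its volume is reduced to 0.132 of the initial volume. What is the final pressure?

V₁ = nRT₁/P₁ = 4.38×8.314×334/251 = 48.5 L.
Adiabatic: TV^(γ−1) = const ⇒ T₂ = 334×(7.58)^0.667 = 1290 K; PV^γ = const ⇒ P₂ = 7330 kPa.

7330 kPa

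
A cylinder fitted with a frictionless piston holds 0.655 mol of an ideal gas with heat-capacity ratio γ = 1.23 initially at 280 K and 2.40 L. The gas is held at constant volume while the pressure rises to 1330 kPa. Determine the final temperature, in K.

586 K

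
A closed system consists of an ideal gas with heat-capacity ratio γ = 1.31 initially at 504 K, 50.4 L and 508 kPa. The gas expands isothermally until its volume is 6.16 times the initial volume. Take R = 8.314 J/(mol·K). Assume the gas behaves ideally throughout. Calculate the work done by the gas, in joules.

46500 J

n = P₁V₁/(RT₁) = 508×50.4/(8.314×504) = 6.11 mol.
Isothermal: T stays 504 K; PV = const ⇒ V₂ = 310 L, P₂ = 82.5 kPa.
W = nRT ln(V₂/V₁) = 6.11×8.314×504×ln(6.16) = 46500 J.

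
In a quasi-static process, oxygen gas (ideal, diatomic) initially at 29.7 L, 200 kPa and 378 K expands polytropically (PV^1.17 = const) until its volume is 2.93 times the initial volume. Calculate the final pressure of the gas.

Polytropic n=1.17: T₂ = T₁(V₁/V₂)^(n−1) = 378×(0.341)^0.17 = 315 K; P₂ = P₁(V₁/V₂)^n = 56.9 kPa.

56.9 kPa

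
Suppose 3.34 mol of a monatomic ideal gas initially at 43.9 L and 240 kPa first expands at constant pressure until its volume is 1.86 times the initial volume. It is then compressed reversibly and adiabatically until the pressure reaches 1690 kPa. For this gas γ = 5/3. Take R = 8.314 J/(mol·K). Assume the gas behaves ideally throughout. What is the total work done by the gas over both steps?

T₁ = P₁V₁/(nR) = 240×43.9/(3.34×8.314) = 379 K.
Step 1 — Isobaric: P stays 240 kPa; V/T = const ⇒ T₂ = 706 K, V₂ = 81.7 L.
W = PΔV = 240×(81.7−43.9) kPa·L = 9060 J.
ΔU = nCvΔT = 3.34×12.5×(706−379) = 13600 J.
Q = ΔU + W = nCpΔT = 22700 J.
State after step 1: P = 240 kPa, V = 81.7 L, T = 706 K.
Step 2 — Adiabatic: T₂/T₁ = (P₂/P₁)^((γ−1)/γ) ⇒ T₂ = 706×(7.04)^0.400 = 1540 K; V₂ = 25.3 L.
ΔU = nCvΔT = 3.34×12.5×(1540−706) = 34800 J.
Q = 0 for an adiabatic process, so W = −ΔU = -34800 J.
Net over both steps: W = -25700 J, Q = 22700 J, ΔU = 48400 J.

-25700 J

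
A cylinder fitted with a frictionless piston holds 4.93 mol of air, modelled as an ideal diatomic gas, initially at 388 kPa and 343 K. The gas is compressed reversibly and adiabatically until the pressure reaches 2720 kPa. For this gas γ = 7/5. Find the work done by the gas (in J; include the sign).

V₁ = nRT₁/P₁ = 4.93×8.314×343/388 = 36.2 L.
Adiabatic: T₂/T₁ = (P₂/P₁)^((γ−1)/γ) ⇒ T₂ = 343×(7.01)^0.286 = 598 K; V₂ = 9.02 L.
ΔU = nCvΔT = 4.93×20.8×(598−343) = 26200 J.
Q = 0 for an adiabatic process, so W = −ΔU = -26200 J.

-26200 J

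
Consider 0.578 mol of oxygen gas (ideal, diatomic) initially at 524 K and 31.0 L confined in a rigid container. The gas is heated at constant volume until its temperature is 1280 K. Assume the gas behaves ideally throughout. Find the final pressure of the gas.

198 kPa

P₁ = nRT₁/V₁ = 0.578×8.314×524/31.0 = 81.2 kPa.
Isochoric: V stays 31.0 L; P/T = const ⇒ T₂ = 1280 K, P₂ = 198 kPa.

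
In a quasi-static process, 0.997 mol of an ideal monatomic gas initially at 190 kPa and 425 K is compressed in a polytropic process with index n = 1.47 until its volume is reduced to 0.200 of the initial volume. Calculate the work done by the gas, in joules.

V₁ = nRT₁/P₁ = 0.997×8.314×425/190 = 18.5 L.
Polytropic n=1.47: T₂ = T₁(V₁/V₂)^(n−1) = 425×(5.00)^0.47 = 906 K; P₂ = P₁(V₁/V₂)^n = 2020 kPa.
W = (P₁V₁−P₂V₂)/(n−1) = (190×18.5−2020×3.71)/0.47 = -8470 J.

-8470 J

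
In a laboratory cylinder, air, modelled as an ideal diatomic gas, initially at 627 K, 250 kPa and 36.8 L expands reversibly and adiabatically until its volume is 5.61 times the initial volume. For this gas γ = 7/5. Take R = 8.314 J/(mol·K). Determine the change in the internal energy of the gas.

n = P₁V₁/(RT₁) = 250×36.8/(8.314×627) = 1.76 mol.
Adiabatic: TV^(γ−1) = const ⇒ T₂ = 627×(0.178)^0.400 = 315 K; PV^γ = const ⇒ P₂ = 22.4 kPa.
For an ideal gas ΔU = nCvΔT with Cv = (5/2)R = 20.8 J/(mol·K).
ΔU = 1.76×20.8×(315−627) = -11500 J.

-11500 J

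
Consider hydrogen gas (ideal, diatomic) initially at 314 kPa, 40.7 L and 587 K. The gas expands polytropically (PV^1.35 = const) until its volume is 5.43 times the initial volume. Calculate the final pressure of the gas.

32.0 kPa

Polytropic n=1.35: T₂ = T₁(V₁/V₂)^(n−1) = 587×(0.184)^0.35 = 325 K; P₂ = P₁(V₁/V₂)^n = 32.0 kPa.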